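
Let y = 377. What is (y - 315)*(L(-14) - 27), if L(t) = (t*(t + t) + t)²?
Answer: 8857134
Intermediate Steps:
L(t) = (t + 2*t²)² (L(t) = (t*(2*t) + t)² = (2*t² + t)² = (t + 2*t²)²)
(y - 315)*(L(-14) - 27) = (377 - 315)*((-14)²*(1 + 2*(-14))² - 27) = 62*(196*(1 - 28)² - 27) = 62*(196*(-27)² - 27) = 62*(196*729 - 27) = 62*(142884 - 27) = 62*142857 = 8857134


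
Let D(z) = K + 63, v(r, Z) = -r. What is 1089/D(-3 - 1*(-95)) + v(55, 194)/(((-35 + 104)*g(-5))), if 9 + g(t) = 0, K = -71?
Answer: -675829/4968 ≈ -136.04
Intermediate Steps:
g(t) = -9 (g(t) = -9 + 0 = -9)
D(z) = -8 (D(z) = -71 + 63 = -8)
1089/D(-3 - 1*(-95)) + v(55, 194)/(((-35 + 104)*g(-5))) = 1089/(-8) + (-1*55)/(((-35 + 104)*(-9))) = 1089*(-⅛) - 55/(69*(-9)) = -1089/8 - 55/(-621) = -1089/8 - 55*(-1/621) = -1089/8 + 55/621 = -675829/4968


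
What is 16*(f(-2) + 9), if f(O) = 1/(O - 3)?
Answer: 704/5 ≈ 140.80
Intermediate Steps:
f(O) = 1/(-3 + O)
16*(f(-2) + 9) = 16*(1/(-3 - 2) + 9) = 16*(1/(-5) + 9) = 16*(-⅕ + 9) = 16*(44/5) = 704/5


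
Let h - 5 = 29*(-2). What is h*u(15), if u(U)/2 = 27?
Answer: -2862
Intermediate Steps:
u(U) = 54 (u(U) = 2*27 = 54)
h = -53 (h = 5 + 29*(-2) = 5 - 58 = -53)
h*u(15) = -53*54 = -2862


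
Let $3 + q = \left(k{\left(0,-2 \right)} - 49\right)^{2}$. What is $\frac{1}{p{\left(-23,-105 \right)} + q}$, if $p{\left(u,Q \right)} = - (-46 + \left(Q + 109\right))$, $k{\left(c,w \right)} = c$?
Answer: $\frac{1}{2440} \approx 0.00040984$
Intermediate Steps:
$p{\left(u,Q \right)} = -63 - Q$ ($p{\left(u,Q \right)} = - (-46 + \left(109 + Q\right)) = - (63 + Q) = -63 - Q$)
$q = 2398$ ($q = -3 + \left(0 - 49\right)^{2} = -3 + \left(-49\right)^{2} = -3 + 2401 = 2398$)
$\frac{1}{p{\left(-23,-105 \right)} + q} = \frac{1}{\left(-63 - -105\right) + 2398} = \frac{1}{\left(-63 + 105\right) + 2398} = \frac{1}{42 + 2398} = \frac{1}{2440}$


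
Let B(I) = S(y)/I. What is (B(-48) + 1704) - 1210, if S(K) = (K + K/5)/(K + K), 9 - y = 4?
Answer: 39519/80 ≈ 493.99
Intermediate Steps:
y = 5 (y = 9 - 1*4 = 9 - 4 = 5)
S(K) = ⅗ (S(K) = (K + K*(⅕))/((2*K)) = (K + K/5)*(1/(2*K)) = (6*K/5)*(1/(2*K)) = ⅗)
B(I) = 3/(5*I)
(B(-48) + 1704) - 1210 = ((⅗)/(-48) + 1704) - 1210 = ((⅗)*(-1/48) + 1704) - 1210 = (-1/80 + 1704) - 1210 = 136319/80 - 1210 = 39519/80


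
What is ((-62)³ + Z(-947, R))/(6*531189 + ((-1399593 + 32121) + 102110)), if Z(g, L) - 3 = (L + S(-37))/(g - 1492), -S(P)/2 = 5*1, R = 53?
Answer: -290637359/2343600954 ≈ -0.12401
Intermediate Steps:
S(P) = -10
Z(g, L) = 3 + (-10 + L)/(-1492 + g) (Z(g, L) = 3 + (L - 10)/(g - 1492) = 3 + (-10 + L)/(-1492 + g))
((-62)³ + Z(-947, R))/(6*531189 + ((-1399593 + 32121) + 102110)) = ((-62)³ + (-4486 + 53 + 3*(-947))/(-1492 - 947))/(6*531189 + ((-1399593 + 32121) + 102110)) = (-238328 + (-4486 + 53 - 2841)/(-2439))/(3187134 + (-1367472 + 102110)) = (-238328 - 1/2439*(-7274))/(3187134 - 1265362) = (-238328 + 7274/2439)/1921772 = -581274718/2439*1/1921772 = -290637359/2343600954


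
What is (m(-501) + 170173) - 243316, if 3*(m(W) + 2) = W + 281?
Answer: -219655/3 ≈ -73218.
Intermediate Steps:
m(W) = 275/3 + W/3 (m(W) = -2 + (W + 281)/3 = -2 + (281 + W)/3 = -2 + (281/3 + W/3) = 275/3 + W/3)
(m(-501) + 170173) - 243316 = ((275/3 + (⅓)*(-501)) + 170173) - 243316 = ((275/3 - 167) + 170173) - 243316 = (-226/3 + 170173) - 243316 = 510293/3 - 243316 = -219655/3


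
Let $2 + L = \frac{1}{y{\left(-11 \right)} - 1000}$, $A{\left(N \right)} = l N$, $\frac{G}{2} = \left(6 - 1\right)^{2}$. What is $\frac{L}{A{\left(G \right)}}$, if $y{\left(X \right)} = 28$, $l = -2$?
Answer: $\frac{389}{19440} \approx 0.02001$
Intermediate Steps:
$G = 50$ ($G = 2 \left(6 - 1\right)^{2} = 2 \cdot 5^{2} = 2 \cdot 25 = 50$)
$A{\left(N \right)} = - 2 N$
$L = - \frac{1945}{972}$ ($L = -2 + \frac{1}{28 - 1000} = -2 + \frac{1}{-972} = -2 - \frac{1}{972} = - \frac{1945}{972} \approx -2.001$)
$\frac{L}{A{\left(G \right)}} = - \frac{1945}{972 \left(\left(-2\right) 50\right)} = - \frac{1945}{972 \left(-100\right)} = \left(- \frac{1945}{972}\right) \left(- \frac{1}{100}\right) = \frac{389}{19440}$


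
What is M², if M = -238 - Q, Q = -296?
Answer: 3364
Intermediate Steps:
M = 58 (M = -238 - 1*(-296) = -238 + 296 = 58)
M² = 58² = 3364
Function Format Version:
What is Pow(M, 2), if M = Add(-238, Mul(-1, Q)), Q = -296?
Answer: 3364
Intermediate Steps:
M = 58 (M = Add(-238, Mul(-1, -296)) = Add(-238, 296) = 58)
Pow(M, 2) = Pow(58, 2) = 3364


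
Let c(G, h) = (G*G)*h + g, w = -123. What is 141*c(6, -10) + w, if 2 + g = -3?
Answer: -51588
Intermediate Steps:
g = -5 (g = -2 - 3 = -5)
c(G, h) = -5 + h*G² (c(G, h) = (G*G)*h - 5 = G²*h - 5 = h*G² - 5 = -5 + h*G²)
141*c(6, -10) + w = 141*(-5 - 10*6²) - 123 = 141*(-5 - 10*36) - 123 = 141*(-5 - 360) - 123 = 141*(-365) - 123 = -51465 - 123 = -51588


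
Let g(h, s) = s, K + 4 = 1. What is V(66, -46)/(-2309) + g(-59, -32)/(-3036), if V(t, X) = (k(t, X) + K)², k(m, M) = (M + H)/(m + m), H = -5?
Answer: 1719203/308445456 ≈ 0.0055738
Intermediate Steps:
K = -3 (K = -4 + 1 = -3)
k(m, M) = (-5 + M)/(2*m) (k(m, M) = (M - 5)/(m + m) = (-5 + M)/((2*m)) = (-5 + M)*(1/(2*m)) = (-5 + M)/(2*m))
V(t, X) = (-3 + (-5 + X)/(2*t))² (V(t, X) = ((-5 + X)/(2*t) - 3)² = (-3 + (-5 + X)/(2*t))²)
V(66, -46)/(-2309) + g(-59, -32)/(-3036) = ((¼)*(5 - 1*(-46) + 6*66)²/66²)/(-2309) - 32/(-3036) = ((¼)*(1/4356)*(5 + 46 + 396)²)*(-1/2309) - 32*(-1/3036) = ((¼)*(1/4356)*447²)*(-1/2309) + 8/759 = ((¼)*(1/4356)*199809)*(-1/2309) + 8/759 = (22201/1936)*(-1/2309) + 8/759 = -22201/4470224 + 8/759 = 1719203/308445456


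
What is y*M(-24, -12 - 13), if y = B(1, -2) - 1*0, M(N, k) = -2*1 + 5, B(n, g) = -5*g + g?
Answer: 24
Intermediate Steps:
B(n, g) = -4*g
M(N, k) = 3 (M(N, k) = -2 + 5 = 3)
y = 8 (y = -4*(-2) - 1*0 = 8 + 0 = 8)
y*M(-24, -12 - 13) = 8*3 = 24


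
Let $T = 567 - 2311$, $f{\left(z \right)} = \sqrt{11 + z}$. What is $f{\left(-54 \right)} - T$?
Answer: $1744 + i \sqrt{43} \approx 1744.0 + 6.5574 i$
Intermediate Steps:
$T = -1744$
$f{\left(-54 \right)} - T = \sqrt{11 - 54} - -1744 = \sqrt{-43} + 1744 = i \sqrt{43} + 1744 = 1744 + i \sqrt{43}$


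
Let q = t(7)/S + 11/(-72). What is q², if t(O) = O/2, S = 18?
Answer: 1/576 ≈ 0.0017361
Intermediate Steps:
t(O) = O/2 (t(O) = O*(½) = O/2)
q = 1/24 (q = ((½)*7)/18 + 11/(-72) = (7/2)*(1/18) + 11*(-1/72) = 7/36 - 11/72 = 1/24 ≈ 0.041667)
q² = (1/24)² = 1/576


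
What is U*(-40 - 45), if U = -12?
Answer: 1020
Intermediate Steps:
U*(-40 - 45) = -12*(-40 - 45) = -12*(-85) = 1020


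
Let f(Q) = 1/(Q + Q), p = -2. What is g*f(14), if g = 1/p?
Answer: -1/56 ≈ -0.017857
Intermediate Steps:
f(Q) = 1/(2*Q)
g = -½ (g = 1/(-2) = -½ ≈ -0.50000)
g*f(14) = -1/(4*14) = -½*1/28 = -1/56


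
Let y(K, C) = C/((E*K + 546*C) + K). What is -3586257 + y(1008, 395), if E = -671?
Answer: -329713296145/91938 ≈ -3.5863e+6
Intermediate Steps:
y(K, C) = C/(-670*K + 546*C) (y(K, C) = C/((-671*K + 546*C) + K) = C/(-670*K + 546*C))
-3586257 + y(1008, 395) = -3586257 + (1/2)*395/(-335*1008 + 273*395) = -3586257 + (1/2)*395/(-337680 + 107835) = -3586257 + (1/2)*395/(-229845) = -3586257 + (1/2)*395*(-1/229845) = -3586257 - 79/91938 = -329713296145/91938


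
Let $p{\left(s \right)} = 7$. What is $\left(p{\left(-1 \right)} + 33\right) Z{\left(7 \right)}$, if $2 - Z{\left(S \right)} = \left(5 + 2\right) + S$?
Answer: $-480$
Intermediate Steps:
$Z{\left(S \right)} = -5 - S$ ($Z{\left(S \right)} = 2 - \left(\left(5 + 2\right) + S\right) = 2 - \left(7 + S\right) = -5 - S$)
$\left(p{\left(-1 \right)} + 33\right) Z{\left(7 \right)} = \left(7 + 33\right) \left(-5 - 7\right) = 40 \left(-5 - 7\right) = 40 \left(-12\right) = -480$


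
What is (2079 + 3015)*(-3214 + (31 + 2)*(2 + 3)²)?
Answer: -12169566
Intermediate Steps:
(2079 + 3015)*(-3214 + (31 + 2)*(2 + 3)²) = 5094*(-3214 + 33*5²) = 5094*(-3214 + 33*25) = 5094*(-3214 + 825) = 5094*(-2389) = -12169566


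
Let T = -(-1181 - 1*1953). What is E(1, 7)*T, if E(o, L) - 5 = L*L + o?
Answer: 172370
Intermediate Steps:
E(o, L) = 5 + o + L² (E(o, L) = 5 + (L*L + o) = 5 + (L² + o) = 5 + (o + L²) = 5 + o + L²)
T = 3134 (T = -(-1181 - 1953) = -1*(-3134) = 3134)
E(1, 7)*T = (5 + 1 + 7²)*3134 = (5 + 1 + 49)*3134 = 55*3134 = 172370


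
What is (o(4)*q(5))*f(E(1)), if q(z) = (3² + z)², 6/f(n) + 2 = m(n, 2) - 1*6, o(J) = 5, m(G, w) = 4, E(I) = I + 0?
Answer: -1470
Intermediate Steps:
E(I) = I
f(n) = -3/2 (f(n) = 6/(-2 + (4 - 1*6)) = 6/(-2 + (4 - 6)) = 6/(-2 - 2) = 6/(-4) = 6*(-¼) = -3/2)
q(z) = (9 + z)²
(o(4)*q(5))*f(E(1)) = (5*(9 + 5)²)*(-3/2) = (5*14²)*(-3/2) = (5*196)*(-3/2) = 980*(-3/2) = -1470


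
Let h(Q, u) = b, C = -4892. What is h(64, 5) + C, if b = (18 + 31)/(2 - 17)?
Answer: -73429/15 ≈ -4895.3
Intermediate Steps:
b = -49/15 (b = 49/(-15) = 49*(-1/15) = -49/15 ≈ -3.2667)
h(Q, u) = -49/15
h(64, 5) + C = -49/15 - 4892 = -73429/15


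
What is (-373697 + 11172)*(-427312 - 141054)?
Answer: 206046884150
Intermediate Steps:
(-373697 + 11172)*(-427312 - 141054) = -362525*(-568366) = 206046884150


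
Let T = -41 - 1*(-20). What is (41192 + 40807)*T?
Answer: -1721979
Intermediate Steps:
T = -21 (T = -41 + 20 = -21)
(41192 + 40807)*T = (41192 + 40807)*(-21) = 81999*(-21) = -1721979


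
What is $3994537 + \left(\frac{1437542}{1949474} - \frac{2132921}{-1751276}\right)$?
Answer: $\frac{6818811871362185817}{1707033514412} \approx 3.9945 \cdot 10^{6}$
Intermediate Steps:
$3994537 + \left(\frac{1437542}{1949474} - \frac{2132921}{-1751276}\right) = 3994537 + \left(1437542 \cdot \frac{1}{1949474} - - \frac{2132921}{1751276}\right) = 3994537 + \left(\frac{718771}{974737} + \frac{2132921}{1751276}\right) = 3994537 + \frac{3337803418573}{1707033514412} = \frac{6818811871362185817}{1707033514412}$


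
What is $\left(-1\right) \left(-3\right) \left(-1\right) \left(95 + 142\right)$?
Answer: $-711$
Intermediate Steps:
$\left(-1\right) \left(-3\right) \left(-1\right) \left(95 + 142\right) = 3 \left(-1\right) 237 = \left(-3\right) 237 = -711$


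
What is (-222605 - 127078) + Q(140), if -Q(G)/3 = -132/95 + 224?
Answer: -33283329/95 ≈ -3.5035e+5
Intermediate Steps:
Q(G) = -63444/95 (Q(G) = -3*(-132/95 + 224) = -3*21148/95 = -63444/95)
(-222605 - 127078) + Q(140) = (-222605 - 127078) - 63444/95 = -349683 - 63444/95 = -33283329/95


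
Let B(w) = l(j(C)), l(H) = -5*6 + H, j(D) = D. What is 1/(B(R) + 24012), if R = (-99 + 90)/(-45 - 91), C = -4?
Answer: 1/23978 ≈ 4.1705e-5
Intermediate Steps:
l(H) = -30 + H
R = 9/136 (R = -9/(-136) = -9*(-1/136) = 9/136 ≈ 0.066176)
B(w) = -34 (B(w) = -30 - 4 = -34)
1/(B(R) + 24012) = 1/(-34 + 24012) = 1/23978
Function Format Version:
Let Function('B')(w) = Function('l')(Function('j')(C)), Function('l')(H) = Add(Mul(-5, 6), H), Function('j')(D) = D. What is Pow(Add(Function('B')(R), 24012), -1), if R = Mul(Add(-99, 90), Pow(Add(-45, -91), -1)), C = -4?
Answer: Rational(1, 23978) ≈ 4.1705e-5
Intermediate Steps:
Function('l')(H) = Add(-30, H)
R = Rational(9, 136) (R = Mul(-9, Pow(-136, -1)) = Mul(-9, Rational(-1, 136)) = Rational(9, 136) ≈ 0.066176)
Function('B')(w) = -34 (Function('B')(w) = Add(-30, -4) = -34)
Pow(Add(Function('B')(R), 24012), -1) = Pow(Add(-34, 24012), -1) = Pow(23978, -1) = Rational(1, 23978)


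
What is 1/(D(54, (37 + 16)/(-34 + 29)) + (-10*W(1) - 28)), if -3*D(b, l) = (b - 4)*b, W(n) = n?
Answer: -1/938 ≈ -0.0010661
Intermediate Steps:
D(b, l) = -b*(-4 + b)/3 (D(b, l) = -(b - 4)*b/3 = -(-4 + b)*b/3 = -b*(-4 + b)/3)
1/(D(54, (37 + 16)/(-34 + 29)) + (-10*W(1) - 28)) = 1/((⅓)*54*(4 - 1*54) + (-10*1 - 28)) = 1/((⅓)*54*(4 - 54) + (-10 - 28)) = 1/((⅓)*54*(-50) - 38) = 1/(-900 - 38) = 1/(-938) = -1/938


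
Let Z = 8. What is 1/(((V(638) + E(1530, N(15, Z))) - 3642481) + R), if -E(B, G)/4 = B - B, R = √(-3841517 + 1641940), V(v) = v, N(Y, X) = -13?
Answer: -3641843/13263022636226 - I*√2199577/13263022636226 ≈ -2.7459e-7 - 1.1182e-10*I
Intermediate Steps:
R = I*√2199577 (R = √(-2199577) = I*√2199577 ≈ 1483.1*I)
E(B, G) = 0 (E(B, G) = -4*(B - B) = -4*0 = 0)
1/(((V(638) + E(1530, N(15, Z))) - 3642481) + R) = 1/(((638 + 0) - 3642481) + I*√2199577) = 1/((638 - 3642481) + I*√2199577) = 1/(-3641843 + I*√2199577)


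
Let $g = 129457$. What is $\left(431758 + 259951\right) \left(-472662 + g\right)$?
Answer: $-237397987345$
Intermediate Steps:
$\left(431758 + 259951\right) \left(-472662 + g\right) = \left(431758 + 259951\right) \left(-472662 + 129457\right) = 691709 \left(-343205\right) = -237397987345$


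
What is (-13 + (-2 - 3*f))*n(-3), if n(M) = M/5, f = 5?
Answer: 18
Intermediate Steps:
n(M) = M/5 (n(M) = M*(⅕) = M/5)
(-13 + (-2 - 3*f))*n(-3) = (-13 + (-2 - 3*5))*((⅕)*(-3)) = (-13 + (-2 - 15))*(-⅗) = (-13 - 17)*(-⅗) = -30*(-⅗) = 18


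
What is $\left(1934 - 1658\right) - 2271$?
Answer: $-1995$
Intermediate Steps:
$\left(1934 - 1658\right) - 2271 = 276 - 2271 = -1995$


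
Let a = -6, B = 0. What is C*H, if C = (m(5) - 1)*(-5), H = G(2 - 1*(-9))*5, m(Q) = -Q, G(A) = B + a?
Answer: -900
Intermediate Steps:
G(A) = -6 (G(A) = 0 - 6 = -6)
H = -30 (H = -6*5 = -30)
C = 30 (C = (-1*5 - 1)*(-5) = (-5 - 1)*(-5) = -6*(-5) = 30)
C*H = 30*(-30) = -900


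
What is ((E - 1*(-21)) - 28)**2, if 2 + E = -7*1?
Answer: 256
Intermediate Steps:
E = -9 (E = -2 - 7*1 = -2 - 7 = -9)
((E - 1*(-21)) - 28)**2 = ((-9 - 1*(-21)) - 28)**2 = ((-9 + 21) - 28)**2 = (12 - 28)**2 = (-16)**2 = 256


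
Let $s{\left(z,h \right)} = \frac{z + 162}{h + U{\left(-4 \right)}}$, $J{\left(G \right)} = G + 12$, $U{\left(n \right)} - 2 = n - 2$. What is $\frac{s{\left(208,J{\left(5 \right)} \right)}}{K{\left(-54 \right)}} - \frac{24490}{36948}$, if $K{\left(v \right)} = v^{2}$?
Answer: $- \frac{19056170}{29179683} \approx -0.65306$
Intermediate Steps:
$U{\left(n \right)} = n$ ($U{\left(n \right)} = 2 + \left(n - 2\right) = 2 + \left(-2 + n\right) = n$)
$J{\left(G \right)} = 12 + G$
$s{\left(z,h \right)} = \frac{162 + z}{-4 + h}$ ($s{\left(z,h \right)} = \frac{z + 162}{h - 4} = \frac{162 + z}{-4 + h}$)
$\frac{s{\left(208,J{\left(5 \right)} \right)}}{K{\left(-54 \right)}} - \frac{24490}{36948} = \frac{\frac{1}{-4 + \left(12 + 5\right)} \left(162 + 208\right)}{\left(-54\right)^{2}} - \frac{24490}{36948} = \frac{\frac{1}{-4 + 17} \cdot 370}{2916} - \frac{12245}{18474} = \frac{1}{13} \cdot 370 \cdot \frac{1}{2916} - \frac{12245}{18474} = \frac{370}{13} \cdot \frac{1}{2916} - \frac{12245}{18474} = \frac{185}{18954} - \frac{12245}{18474} = - \frac{19056170}{29179683}$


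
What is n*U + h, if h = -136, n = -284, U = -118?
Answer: 33376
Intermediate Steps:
n*U + h = -284*(-118) - 136 = 33512 - 136 = 33376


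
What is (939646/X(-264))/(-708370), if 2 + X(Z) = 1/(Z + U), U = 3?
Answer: 122623803/185238755 ≈ 0.66198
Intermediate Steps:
X(Z) = -2 + 1/(3 + Z) (X(Z) = -2 + 1/(Z + 3) = -2 + 1/(3 + Z))
(939646/X(-264))/(-708370) = (939646/(((-5 - 2*(-264))/(3 - 264))))/(-708370) = (939646/(((-5 + 528)/(-261))))*(-1/708370) = (939646/((-1/261*523)))*(-1/708370) = (939646/(-523/261))*(-1/708370) = (939646*(-261/523))*(-1/708370) = -245247606/523*(-1/708370) = 122623803/185238755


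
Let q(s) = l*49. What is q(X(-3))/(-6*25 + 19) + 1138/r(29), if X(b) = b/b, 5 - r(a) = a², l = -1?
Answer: -54057/54758 ≈ -0.98720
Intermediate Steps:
r(a) = 5 - a²
X(b) = 1
q(s) = -49 (q(s) = -1*49 = -49)
q(X(-3))/(-6*25 + 19) + 1138/r(29) = -49/(-6*25 + 19) + 1138/(5 - 1*29²) = -49/(-150 + 19) + 1138/(5 - 1*841) = -49/(-131) + 1138/(5 - 841) = -49*(-1/131) + 1138/(-836) = 49/131 + 1138*(-1/836) = 49/131 - 569/418 = -54057/54758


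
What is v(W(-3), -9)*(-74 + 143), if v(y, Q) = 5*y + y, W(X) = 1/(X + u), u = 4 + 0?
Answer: 414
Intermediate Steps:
u = 4
W(X) = 1/(4 + X) (W(X) = 1/(X + 4) = 1/(4 + X))
v(y, Q) = 6*y
v(W(-3), -9)*(-74 + 143) = (6/(4 - 3))*(-74 + 143) = (6/1)*69 = (6*1)*69 = 6*69 = 414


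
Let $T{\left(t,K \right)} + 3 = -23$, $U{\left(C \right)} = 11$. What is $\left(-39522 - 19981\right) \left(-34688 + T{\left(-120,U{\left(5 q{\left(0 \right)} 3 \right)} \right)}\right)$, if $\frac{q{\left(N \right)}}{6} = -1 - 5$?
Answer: $2065587142$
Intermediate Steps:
$q{\left(N \right)} = -36$ ($q{\left(N \right)} = 6 \left(-1 - 5\right) = 6 \left(-6\right) = -36$)
$T{\left(t,K \right)} = -26$ ($T{\left(t,K \right)} = -3 - 23 = -26$)
$\left(-39522 - 19981\right) \left(-34688 + T{\left(-120,U{\left(5 q{\left(0 \right)} 3 \right)} \right)}\right) = \left(-39522 - 19981\right) \left(-34688 - 26\right) = \left(-59503\right) \left(-34714\right) = 2065587142$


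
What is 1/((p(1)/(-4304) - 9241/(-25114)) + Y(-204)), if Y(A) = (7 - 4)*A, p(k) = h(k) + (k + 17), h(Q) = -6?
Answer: -13511332/8264001197 ≈ -0.0016350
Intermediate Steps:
p(k) = 11 + k (p(k) = -6 + (k + 17) = -6 + (17 + k) = 11 + k)
Y(A) = 3*A
1/((p(1)/(-4304) - 9241/(-25114)) + Y(-204)) = 1/(((11 + 1)/(-4304) - 9241/(-25114)) + 3*(-204)) = 1/((12*(-1/4304) - 9241*(-1/25114)) - 612) = 1/((-3/1076 + 9241/25114) - 612) = 1/(4933987/13511332 - 612) = 1/(-8264001197/13511332) = -13511332/8264001197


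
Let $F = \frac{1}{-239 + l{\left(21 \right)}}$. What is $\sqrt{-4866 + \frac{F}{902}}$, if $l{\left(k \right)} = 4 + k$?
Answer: $\frac{i \sqrt{45326557433993}}{96514} \approx 69.757 i$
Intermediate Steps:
$F = - \frac{1}{214}$ ($F = \frac{1}{-239 + \left(4 + 21\right)} = \frac{1}{-239 + 25} = \frac{1}{-214} = - \frac{1}{214} \approx -0.0046729$)
$\sqrt{-4866 + \frac{F}{902}} = \sqrt{-4866 - \frac{1}{214 \cdot 902}} = \sqrt{-4866 - \frac{1}{193028}} = \sqrt{- \frac{939274249}{193028}} = \frac{i \sqrt{45326557433993}}{96514}$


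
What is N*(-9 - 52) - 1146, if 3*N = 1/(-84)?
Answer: -288731/252 ≈ -1145.8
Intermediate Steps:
N = -1/252 (N = (⅓)/(-84) = (⅓)*(-1/84) = -1/252 ≈ -0.0039683)
N*(-9 - 52) - 1146 = -(-9 - 52)/252 - 1146 = -1/252*(-61) - 1146 = 61/252 - 1146 = -288731/252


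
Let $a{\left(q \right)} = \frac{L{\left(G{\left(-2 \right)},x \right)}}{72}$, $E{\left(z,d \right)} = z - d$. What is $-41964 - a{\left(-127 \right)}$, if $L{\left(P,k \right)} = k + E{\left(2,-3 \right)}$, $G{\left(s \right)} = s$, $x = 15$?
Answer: $- \frac{755357}{18} \approx -41964.0$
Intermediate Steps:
$L{\left(P,k \right)} = 5 + k$ ($L{\left(P,k \right)} = k + \left(2 - -3\right) = k + \left(2 + 3\right) = k + 5 = 5 + k$)
$a{\left(q \right)} = \frac{5}{18}$ ($a{\left(q \right)} = \frac{5 + 15}{72} = 20 \cdot \frac{1}{72} = \frac{5}{18}$)
$-41964 - a{\left(-127 \right)} = -41964 - \frac{5}{18} = - \frac{755357}{18}$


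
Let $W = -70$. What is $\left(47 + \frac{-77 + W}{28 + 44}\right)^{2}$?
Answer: $\frac{1164241}{576} \approx 2021.3$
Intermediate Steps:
$\left(47 + \frac{-77 + W}{28 + 44}\right)^{2} = \left(47 + \frac{-77 - 70}{28 + 44}\right)^{2} = \left(47 - \frac{147}{72}\right)^{2} = \left(47 - \frac{49}{24}\right)^{2} = \left(\frac{1079}{24}\right)^{2} = \frac{1164241}{576}$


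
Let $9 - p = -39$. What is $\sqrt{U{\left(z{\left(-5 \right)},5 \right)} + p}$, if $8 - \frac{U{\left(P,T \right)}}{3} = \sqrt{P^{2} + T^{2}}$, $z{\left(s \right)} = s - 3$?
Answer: $\sqrt{72 - 3 \sqrt{89}} \approx 6.6105$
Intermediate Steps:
$z{\left(s \right)} = -3 + s$
$p = 48$ ($p = 9 - -39 = 9 + 39 = 48$)
$U{\left(P,T \right)} = 24 - 3 \sqrt{P^{2} + T^{2}}$
$\sqrt{U{\left(z{\left(-5 \right)},5 \right)} + p} = \sqrt{\left(24 - 3 \sqrt{\left(-3 - 5\right)^{2} + 5^{2}}\right) + 48} = \sqrt{\left(24 - 3 \sqrt{\left(-8\right)^{2} + 25}\right) + 48} = \sqrt{\left(24 - 3 \sqrt{64 + 25}\right) + 48} = \sqrt{\left(24 - 3 \sqrt{89}\right) + 48} = \sqrt{72 - 3 \sqrt{89}}$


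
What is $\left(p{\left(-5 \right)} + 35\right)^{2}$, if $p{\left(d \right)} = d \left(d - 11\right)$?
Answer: $13225$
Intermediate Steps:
$p{\left(d \right)} = d \left(-11 + d\right)$
$\left(p{\left(-5 \right)} + 35\right)^{2} = \left(- 5 \left(-11 - 5\right) + 35\right)^{2} = \left(\left(-5\right) \left(-16\right) + 35\right)^{2} = \left(80 + 35\right)^{2} = 115^{2} = 13225$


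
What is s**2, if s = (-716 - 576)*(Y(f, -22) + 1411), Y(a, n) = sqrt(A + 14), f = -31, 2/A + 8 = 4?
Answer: 3323395287208 + 7065994512*sqrt(6) ≈ 3.3407e+12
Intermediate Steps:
A = -1/2 (A = 2/(-8 + 4) = 2/(-4) = 2*(-1/4) = -1/2 ≈ -0.50000)
Y(a, n) = 3*sqrt(6)/2 (Y(a, n) = sqrt(-1/2 + 14) = sqrt(27/2) = 3*sqrt(6)/2)
s = -1823012 - 1938*sqrt(6) (s = (-716 - 576)*(3*sqrt(6)/2 + 1411) = -1292*(1411 + 3*sqrt(6)/2) = -1823012 - 1938*sqrt(6) ≈ -1.8278e+6)
s**2 = (-1823012 - 1938*sqrt(6))**2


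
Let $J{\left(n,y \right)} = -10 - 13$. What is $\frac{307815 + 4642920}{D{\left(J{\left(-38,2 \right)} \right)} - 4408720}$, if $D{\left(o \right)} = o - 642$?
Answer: $- \frac{330049}{293959} \approx -1.1228$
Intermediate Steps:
$J{\left(n,y \right)} = -23$ ($J{\left(n,y \right)} = -10 - 13 = -23$)
$D{\left(o \right)} = -642 + o$ ($D{\left(o \right)} = o - 642 = -642 + o$)
$\frac{307815 + 4642920}{D{\left(J{\left(-38,2 \right)} \right)} - 4408720} = \frac{307815 + 4642920}{\left(-642 - 23\right) - 4408720} = \frac{4950735}{-665 - 4408720} = \frac{4950735}{-4409385} = 4950735 \left(- \frac{1}{4409385}\right) = - \frac{330049}{293959}$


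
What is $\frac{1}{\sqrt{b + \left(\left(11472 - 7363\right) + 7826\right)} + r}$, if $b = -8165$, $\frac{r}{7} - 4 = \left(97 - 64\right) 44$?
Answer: $\frac{392}{3995119} - \frac{\sqrt{3770}}{103873094} \approx 9.7529 \cdot 10^{-5}$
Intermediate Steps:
$r = 10192$ ($r = 28 + 7 \left(97 - 64\right) 44 = 28 + 7 \cdot 33 \cdot 44 = 28 + 7 \cdot 1452 = 28 + 10164 = 10192$)
$\frac{1}{\sqrt{b + \left(\left(11472 - 7363\right) + 7826\right)} + r} = \frac{1}{\sqrt{-8165 + \left(\left(11472 - 7363\right) + 7826\right)} + 10192} = \frac{1}{\sqrt{-8165 + \left(4109 + 7826\right)} + 10192} = \frac{1}{\sqrt{-8165 + 11935} + 10192} = \frac{1}{\sqrt{3770} + 10192} = \frac{1}{10192 + \sqrt{3770}}$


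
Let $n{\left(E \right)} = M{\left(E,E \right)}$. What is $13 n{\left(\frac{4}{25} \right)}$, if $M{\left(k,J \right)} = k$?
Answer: $\frac{52}{25} \approx 2.08$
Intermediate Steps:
$n{\left(E \right)} = E$
$13 n{\left(\frac{4}{25} \right)} = 13 \cdot \frac{4}{25} = \frac{52}{25}$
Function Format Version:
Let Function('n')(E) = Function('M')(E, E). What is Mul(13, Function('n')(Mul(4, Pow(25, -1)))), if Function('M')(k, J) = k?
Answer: Rational(52, 25) ≈ 2.0800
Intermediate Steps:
Function('n')(E) = E
Mul(13, Function('n')(Mul(4, Pow(25, -1)))) = Mul(13, Mul(4, Pow(25, -1))) = Mul(13, Mul(4, Rational(1, 25))) = Mul(13, Rational(4, 25)) = Rational(52, 25)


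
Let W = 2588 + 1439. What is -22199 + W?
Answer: -18172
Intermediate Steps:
W = 4027
-22199 + W = -22199 + 4027 = -18172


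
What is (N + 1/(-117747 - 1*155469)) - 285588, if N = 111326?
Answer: -47611166593/273216 ≈ -1.7426e+5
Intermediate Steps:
(N + 1/(-117747 - 1*155469)) - 285588 = (111326 + 1/(-117747 - 1*155469)) - 285588 = (111326 + 1/(-117747 - 155469)) - 285588 = (111326 + 1/(-273216)) - 285588 = (111326 - 1/273216) - 285588 = 30416044415/273216 - 285588 = -47611166593/273216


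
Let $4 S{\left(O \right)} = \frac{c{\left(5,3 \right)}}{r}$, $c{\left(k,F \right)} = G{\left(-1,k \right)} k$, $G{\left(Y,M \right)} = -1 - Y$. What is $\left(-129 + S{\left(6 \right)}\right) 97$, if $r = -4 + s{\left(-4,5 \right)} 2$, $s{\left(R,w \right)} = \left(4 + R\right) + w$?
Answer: $-12513$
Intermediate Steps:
$s{\left(R,w \right)} = 4 + R + w$
$c{\left(k,F \right)} = 0$ ($c{\left(k,F \right)} = \left(-1 - -1\right) k = \left(-1 + 1\right) k = 0 k = 0$)
$r = 6$ ($r = -4 + \left(4 - 4 + 5\right) 2 = -4 + 5 \cdot 2 = -4 + 10 = 6$)
$S{\left(O \right)} = 0$ ($S{\left(O \right)} = \frac{0 \cdot \frac{1}{6}}{4} = \frac{1}{4} \cdot 0 = 0$)
$\left(-129 + S{\left(6 \right)}\right) 97 = \left(-129 + 0\right) 97 = \left(-129\right) 97 = -12513$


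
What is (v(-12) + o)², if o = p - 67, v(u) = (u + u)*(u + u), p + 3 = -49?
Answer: 208849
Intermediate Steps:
p = -52 (p = -3 - 49 = -52)
v(u) = 4*u² (v(u) = (2*u)*(2*u) = 4*u²)
o = -119 (o = -52 - 67 = -119)
(v(-12) + o)² = (4*(-12)² - 119)² = (4*144 - 119)² = (576 - 119)² = 457² = 208849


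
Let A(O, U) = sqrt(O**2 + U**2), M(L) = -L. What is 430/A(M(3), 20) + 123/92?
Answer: 123/92 + 430*sqrt(409)/409 ≈ 22.599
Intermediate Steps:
430/A(M(3), 20) + 123/92 = 430/(sqrt((-1*3)**2 + 20**2)) + 123/92 = 430/(sqrt((-3)**2 + 400)) + 123*(1/92) = 430/(sqrt(9 + 400)) + 123/92 = 430/(sqrt(409)) + 123/92 = 430*(sqrt(409)/409) + 123/92 = 430*sqrt(409)/409 + 123/92 = 123/92 + 430*sqrt(409)/409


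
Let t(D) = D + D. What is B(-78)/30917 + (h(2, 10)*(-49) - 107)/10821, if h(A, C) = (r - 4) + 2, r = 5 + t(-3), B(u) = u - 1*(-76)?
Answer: 1215038/334552857 ≈ 0.0036318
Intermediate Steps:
B(u) = 76 + u (B(u) = u + 76 = 76 + u)
t(D) = 2*D
r = -1 (r = 5 + 2*(-3) = 5 - 6 = -1)
h(A, C) = -3 (h(A, C) = (-1 - 4) + 2 = -5 + 2 = -3)
B(-78)/30917 + (h(2, 10)*(-49) - 107)/10821 = (76 - 78)/30917 + (-3*(-49) - 107)/10821 = -2*1/30917 + (147 - 107)*(1/10821) = -2/30917 + 40*(1/10821) = -2/30917 + 40/10821 = 1215038/334552857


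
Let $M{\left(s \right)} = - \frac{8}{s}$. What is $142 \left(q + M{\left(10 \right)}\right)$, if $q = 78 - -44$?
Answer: $\frac{86052}{5} \approx 17210.0$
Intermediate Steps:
$q = 122$ ($q = 78 + 44 = 122$)
$142 \left(q + M{\left(10 \right)}\right) = 142 \left(122 - \frac{8}{10}\right) = 142 \left(122 - \frac{4}{5}\right) = 142 \cdot \frac{606}{5} = \frac{86052}{5}$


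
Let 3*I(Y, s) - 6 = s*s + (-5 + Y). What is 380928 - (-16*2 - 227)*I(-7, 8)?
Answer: 1157806/3 ≈ 3.8594e+5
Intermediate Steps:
I(Y, s) = 1/3 + Y/3 + s**2/3 (I(Y, s) = 2 + (s*s + (-5 + Y))/3 = 2 + (s**2 + (-5 + Y))/3 = 2 + (-5 + Y + s**2)/3 = 2 + (-5/3 + Y/3 + s**2/3) = 1/3 + Y/3 + s**2/3)
380928 - (-16*2 - 227)*I(-7, 8) = 380928 - (-16*2 - 227)*(1/3 + (1/3)*(-7) + (1/3)*8**2) = 380928 - (-32 - 227)*(1/3 - 7/3 + (1/3)*64) = 380928 - (-259)*(1/3 - 7/3 + 64/3) = 380928 - (-259)*58/3 = 380928 - 1*(-15022/3) = 380928 + 15022/3 = 1157806/3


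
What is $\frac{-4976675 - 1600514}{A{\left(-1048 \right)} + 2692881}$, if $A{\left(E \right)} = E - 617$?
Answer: $- \frac{6577189}{2691216} \approx -2.4439$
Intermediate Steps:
$A{\left(E \right)} = -617 + E$
$\frac{-4976675 - 1600514}{A{\left(-1048 \right)} + 2692881} = \frac{-4976675 - 1600514}{\left(-617 - 1048\right) + 2692881} = - \frac{6577189}{-1665 + 2692881} = - \frac{6577189}{2691216}$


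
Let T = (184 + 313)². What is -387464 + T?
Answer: -140455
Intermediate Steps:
T = 247009 (T = 497² = 247009)
-387464 + T = -387464 + 247009 = -140455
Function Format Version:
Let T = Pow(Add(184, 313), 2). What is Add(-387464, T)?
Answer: -140455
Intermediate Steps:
T = 247009 (T = Pow(497, 2) = 247009)
Add(-387464, T) = Add(-387464, 247009) = -140455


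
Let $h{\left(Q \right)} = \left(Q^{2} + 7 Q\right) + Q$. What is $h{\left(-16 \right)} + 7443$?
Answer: $7571$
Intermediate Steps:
$h{\left(Q \right)} = Q^{2} + 8 Q$
$h{\left(-16 \right)} + 7443 = - 16 \left(8 - 16\right) + 7443 = \left(-16\right) \left(-8\right) + 7443 = 128 + 7443 = 7571$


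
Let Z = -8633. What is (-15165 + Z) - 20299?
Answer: -44097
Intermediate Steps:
(-15165 + Z) - 20299 = (-15165 - 8633) - 20299 = -23798 - 20299 = -44097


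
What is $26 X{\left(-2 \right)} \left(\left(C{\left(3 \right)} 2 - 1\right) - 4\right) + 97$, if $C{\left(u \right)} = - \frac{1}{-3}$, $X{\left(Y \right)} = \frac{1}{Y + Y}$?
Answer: $\frac{751}{6} \approx 125.17$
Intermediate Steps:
$X{\left(Y \right)} = \frac{1}{2 Y}$
$C{\left(u \right)} = \frac{1}{3}$ ($C{\left(u \right)} = \left(-1\right) \left(- \frac{1}{3}\right) = \frac{1}{3}$)
$26 X{\left(-2 \right)} \left(\left(C{\left(3 \right)} 2 - 1\right) - 4\right) + 97 = 26 \frac{1}{2 \left(-2\right)} \left(\left(\frac{1}{3} \cdot 2 - 1\right) - 4\right) + 97 = 26 \cdot \frac{1}{2} \left(- \frac{1}{2}\right) \left(\left(\frac{2}{3} - 1\right) - 4\right) + 97 = 26 \left(- \frac{- \frac{1}{3} - 4}{4}\right) + 97 = 26 \left(\left(- \frac{1}{4}\right) \left(- \frac{13}{3}\right)\right) + 97 = 26 \cdot \frac{13}{12} + 97 = \frac{169}{6} + 97 = \frac{751}{6}$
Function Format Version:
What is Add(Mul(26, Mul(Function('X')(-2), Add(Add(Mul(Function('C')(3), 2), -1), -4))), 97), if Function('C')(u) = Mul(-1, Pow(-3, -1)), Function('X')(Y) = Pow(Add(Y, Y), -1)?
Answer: Rational(751, 6) ≈ 125.17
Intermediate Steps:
Function('X')(Y) = Mul(Rational(1, 2), Pow(Y, -1)) (Function('X')(Y) = Pow(Mul(2, Y), -1) = Mul(Rational(1, 2), Pow(Y, -1)))
Function('C')(u) = Rational(1, 3) (Function('C')(u) = Mul(-1, Rational(-1, 3)) = Rational(1, 3))
Add(Mul(26, Mul(Function('X')(-2), Add(Add(Mul(Function('C')(3), 2), -1), -4))), 97) = Add(Mul(26, Mul(Mul(Rational(1, 2), Pow(-2, -1)), Add(Add(Mul(Rational(1, 3), 2), -1), -4))), 97) = Add(Mul(26, Mul(Mul(Rational(1, 2), Rational(-1, 2)), Add(Add(Rational(2, 3), -1), -4))), 97) = Add(Mul(26, Mul(Rational(-1, 4), Add(Rational(-1, 3), -4))), 97) = Add(Mul(26, Mul(Rational(-1, 4), Rational(-13, 3))), 97) = Add(Mul(26, Rational(13, 12)), 97) = Add(Rational(169, 6), 97) = Rational(751, 6)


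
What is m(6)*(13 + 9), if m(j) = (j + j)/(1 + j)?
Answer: 264/7 ≈ 37.714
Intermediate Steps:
m(j) = 2*j/(1 + j) (m(j) = (2*j)/(1 + j) = 2*j/(1 + j))
m(6)*(13 + 9) = (2*6/(1 + 6))*(13 + 9) = (2*6/7)*22 = (2*6*(⅐))*22 = (12/7)*22 = 264/7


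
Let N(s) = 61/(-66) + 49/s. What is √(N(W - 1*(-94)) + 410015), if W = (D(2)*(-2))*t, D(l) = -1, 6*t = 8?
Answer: √9387786137730/4785 ≈ 640.32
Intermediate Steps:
t = 4/3 (t = (⅙)*8 = 4/3 ≈ 1.3333)
W = 8/3 (W = -1*(-2)*(4/3) = 2*(4/3) = 8/3 ≈ 2.6667)
N(s) = -61/66 + 49/s (N(s) = 61*(-1/66) + 49/s = -61/66 + 49/s)
√(N(W - 1*(-94)) + 410015) = √((-61/66 + 49/(8/3 - 1*(-94))) + 410015) = √((-61/66 + 49/(8/3 + 94)) + 410015) = √((-61/66 + 49/(290/3)) + 410015) = √((-61/66 + 49*(3/290)) + 410015) = √((-61/66 + 147/290) + 410015) = √(-1997/4785 + 410015) = √(1961919778/4785) = √9387786137730/4785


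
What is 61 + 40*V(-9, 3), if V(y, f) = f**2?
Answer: 421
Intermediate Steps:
61 + 40*V(-9, 3) = 61 + 40*3**2 = 61 + 40*9 = 61 + 360 = 421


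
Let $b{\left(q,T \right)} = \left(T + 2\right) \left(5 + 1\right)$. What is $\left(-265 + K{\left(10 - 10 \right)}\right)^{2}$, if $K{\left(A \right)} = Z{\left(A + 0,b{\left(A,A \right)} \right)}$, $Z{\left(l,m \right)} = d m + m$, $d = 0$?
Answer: $64009$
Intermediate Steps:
$b{\left(q,T \right)} = 12 + 6 T$ ($b{\left(q,T \right)} = \left(2 + T\right) 6 = 12 + 6 T$)
$Z{\left(l,m \right)} = m$ ($Z{\left(l,m \right)} = 0 m + m = 0 + m = m$)
$K{\left(A \right)} = 12 + 6 A$
$\left(-265 + K{\left(10 - 10 \right)}\right)^{2} = \left(-265 + \left(12 + 6 \left(10 - 10\right)\right)\right)^{2} = \left(-265 + \left(12 + 6 \cdot 0\right)\right)^{2} = \left(-265 + \left(12 + 0\right)\right)^{2} = \left(-265 + 12\right)^{2} = \left(-253\right)^{2} = 64009$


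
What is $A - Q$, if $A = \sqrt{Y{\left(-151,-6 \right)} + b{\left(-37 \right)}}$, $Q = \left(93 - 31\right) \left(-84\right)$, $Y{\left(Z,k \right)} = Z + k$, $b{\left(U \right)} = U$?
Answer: $5208 + i \sqrt{194} \approx 5208.0 + 13.928 i$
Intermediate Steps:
$Q = -5208$ ($Q = 62 \left(-84\right) = -5208$)
$A = i \sqrt{194}$ ($A = \sqrt{\left(-151 - 6\right) - 37} = \sqrt{-157 - 37} = \sqrt{-194} = i \sqrt{194} \approx 13.928 i$)
$A - Q = i \sqrt{194} - -5208 = i \sqrt{194} + 5208 = 5208 + i \sqrt{194}$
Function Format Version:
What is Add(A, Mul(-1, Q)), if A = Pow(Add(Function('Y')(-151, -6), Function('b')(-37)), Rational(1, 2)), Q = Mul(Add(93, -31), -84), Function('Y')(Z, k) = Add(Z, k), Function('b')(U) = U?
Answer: Add(5208, Mul(I, Pow(194, Rational(1, 2)))) ≈ Add(5208.0, Mul(13.928, I))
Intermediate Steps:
Q = -5208 (Q = Mul(62, -84) = -5208)
A = Mul(I, Pow(194, Rational(1, 2))) (A = Pow(Add(Add(-151, -6), -37), Rational(1, 2)) = Pow(Add(-157, -37), Rational(1, 2)) = Pow(-194, Rational(1, 2)) = Mul(I, Pow(194, Rational(1, 2))) ≈ Mul(13.928, I))
Add(A, Mul(-1, Q)) = Add(Mul(I, Pow(194, Rational(1, 2))), Mul(-1, -5208)) = Add(Mul(I, Pow(194, Rational(1, 2))), 5208) = Add(5208, Mul(I, Pow(194, Rational(1, 2))))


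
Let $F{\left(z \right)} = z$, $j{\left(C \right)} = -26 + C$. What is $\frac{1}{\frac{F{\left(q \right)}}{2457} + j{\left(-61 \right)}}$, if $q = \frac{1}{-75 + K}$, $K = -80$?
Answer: $- \frac{380835}{33132646} \approx -0.011494$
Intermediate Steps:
$q = - \frac{1}{155}$ ($q = \frac{1}{-75 - 80} = \frac{1}{-155} = - \frac{1}{155} \approx -0.0064516$)
$\frac{1}{\frac{F{\left(q \right)}}{2457} + j{\left(-61 \right)}} = \frac{1}{- \frac{1}{155 \cdot 2457} - 87} = \frac{1}{\left(- \frac{1}{155}\right) \frac{1}{2457} - 87} = \frac{1}{- \frac{1}{380835} - 87} = \frac{1}{- \frac{33132646}{380835}} = - \frac{380835}{33132646}$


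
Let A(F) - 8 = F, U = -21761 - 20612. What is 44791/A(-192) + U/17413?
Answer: -787742315/3203992 ≈ -245.86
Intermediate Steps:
U = -42373
A(F) = 8 + F
44791/A(-192) + U/17413 = 44791/(8 - 192) - 42373/17413 = 44791/(-184) - 42373*1/17413 = 44791*(-1/184) - 42373/17413 = -44791/184 - 42373/17413 = -787742315/3203992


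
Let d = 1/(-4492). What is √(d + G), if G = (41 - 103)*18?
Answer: I*√5629680979/2246 ≈ 33.407*I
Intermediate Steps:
G = -1116 (G = -62*18 = -1116)
d = -1/4492 ≈ -0.00022262
√(d + G) = √(-1/4492 - 1116) = √(-5013073/4492) = I*√5629680979/2246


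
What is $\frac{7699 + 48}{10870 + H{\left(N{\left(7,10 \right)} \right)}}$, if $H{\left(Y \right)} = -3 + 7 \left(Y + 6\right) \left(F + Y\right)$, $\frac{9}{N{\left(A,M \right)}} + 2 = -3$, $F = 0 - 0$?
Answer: $\frac{3175}{4432} \approx 0.71638$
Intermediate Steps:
$F = 0$ ($F = 0 + 0 = 0$)
$N{\left(A,M \right)} = - \frac{9}{5}$ ($N{\left(A,M \right)} = \frac{9}{-2 - 3} = \frac{9}{-5} = 9 \left(- \frac{1}{5}\right) = - \frac{9}{5}$)
$H{\left(Y \right)} = -3 + 7 Y \left(6 + Y\right)$ ($H{\left(Y \right)} = -3 + 7 \left(Y + 6\right) \left(0 + Y\right) = -3 + 7 \left(6 + Y\right) Y = -3 + 7 Y \left(6 + Y\right)$)
$\frac{7699 + 48}{10870 + H{\left(N{\left(7,10 \right)} \right)}} = \frac{7699 + 48}{10870 + \left(-3 + 7 \left(- \frac{9}{5}\right)^{2} + 42 \left(- \frac{9}{5}\right)\right)} = \frac{7747}{10870 - \frac{1398}{25}} = \frac{7747}{\frac{270352}{25}} = 7747 \cdot \frac{25}{270352} = \frac{3175}{4432}$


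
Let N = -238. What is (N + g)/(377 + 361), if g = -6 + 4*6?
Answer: -110/369 ≈ -0.29810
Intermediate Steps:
g = 18 (g = -6 + 24 = 18)
(N + g)/(377 + 361) = (-238 + 18)/(377 + 361) = -220/738 = -220*1/738 = -110/369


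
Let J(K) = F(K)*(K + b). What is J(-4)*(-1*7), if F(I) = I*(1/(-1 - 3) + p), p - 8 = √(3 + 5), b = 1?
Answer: -651 - 168*√2 ≈ -888.59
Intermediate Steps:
p = 8 + 2*√2 (p = 8 + √(3 + 5) = 8 + √8 = 8 + 2*√2 ≈ 10.828)
F(I) = I*(31/4 + 2*√2) (F(I) = I*(1/(-1 - 3) + (8 + 2*√2)) = I*(1/(-4) + (8 + 2*√2)) = I*(-¼ + (8 + 2*√2)) = I*(31/4 + 2*√2))
J(K) = K*(1 + K)*(31 + 8*√2)/4 (J(K) = (K*(31 + 8*√2)/4)*(K + 1) = (K*(31 + 8*√2)/4)*(1 + K) = K*(1 + K)*(31 + 8*√2)/4)
J(-4)*(-1*7) = ((¼)*(-4)*(1 - 4)*(31 + 8*√2))*(-1*7) = ((¼)*(-4)*(-3)*(31 + 8*√2))*(-7) = (93 + 24*√2)*(-7) = -651 - 168*√2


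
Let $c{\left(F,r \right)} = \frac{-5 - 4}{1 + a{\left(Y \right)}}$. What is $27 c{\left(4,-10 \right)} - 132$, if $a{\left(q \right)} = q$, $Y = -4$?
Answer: $-51$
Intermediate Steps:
$c{\left(F,r \right)} = 3$ ($c{\left(F,r \right)} = \frac{-5 - 4}{1 - 4} = - \frac{9}{-3} = \left(-9\right) \left(- \frac{1}{3}\right) = 3$)
$27 c{\left(4,-10 \right)} - 132 = 27 \cdot 3 - 132 = 81 - 132 = -51$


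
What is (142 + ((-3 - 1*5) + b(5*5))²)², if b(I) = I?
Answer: 185761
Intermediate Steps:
(142 + ((-3 - 1*5) + b(5*5))²)² = (142 + ((-3 - 1*5) + 5*5)²)² = (142 + ((-3 - 5) + 25)²)² = (142 + (-8 + 25)²)² = (142 + 17²)² = (142 + 289)² = 431² = 185761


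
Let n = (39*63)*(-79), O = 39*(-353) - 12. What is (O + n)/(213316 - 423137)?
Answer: 207882/209821 ≈ 0.99076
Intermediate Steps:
O = -13779 (O = -13767 - 12 = -13779)
n = -194103 (n = 2457*(-79) = -194103)
(O + n)/(213316 - 423137) = (-13779 - 194103)/(213316 - 423137) = -207882/(-209821) = -207882*(-1/209821) = 207882/209821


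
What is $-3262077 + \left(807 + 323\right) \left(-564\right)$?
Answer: $-3899397$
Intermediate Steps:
$-3262077 + \left(807 + 323\right) \left(-564\right) = -3262077 + 1130 \left(-564\right) = -3262077 - 637320 = -3899397$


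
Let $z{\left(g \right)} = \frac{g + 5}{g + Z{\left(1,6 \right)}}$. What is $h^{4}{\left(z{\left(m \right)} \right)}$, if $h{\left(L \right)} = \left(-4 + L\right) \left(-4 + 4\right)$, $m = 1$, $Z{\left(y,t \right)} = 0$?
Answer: $0$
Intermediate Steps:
$z{\left(g \right)} = \frac{5 + g}{g}$ ($z{\left(g \right)} = \frac{g + 5}{g + 0} = \frac{5 + g}{g}$)
$h{\left(L \right)} = 0$ ($h{\left(L \right)} = \left(-4 + L\right) 0 = 0$)
$h^{4}{\left(z{\left(m \right)} \right)} = 0^{4} = 0$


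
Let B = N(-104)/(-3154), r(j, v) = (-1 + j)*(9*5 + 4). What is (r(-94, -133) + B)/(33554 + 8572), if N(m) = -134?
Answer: -1223478/11072117 ≈ -0.11050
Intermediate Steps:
r(j, v) = -49 + 49*j (r(j, v) = (-1 + j)*(45 + 4) = (-1 + j)*49 = -49 + 49*j)
B = 67/1577 (B = -134/(-3154) = -134*(-1/3154) = 67/1577 ≈ 0.042486)
(r(-94, -133) + B)/(33554 + 8572) = ((-49 + 49*(-94)) + 67/1577)/(33554 + 8572) = ((-49 - 4606) + 67/1577)/42126 = (-4655 + 67/1577)*(1/42126) = -7340868/1577*1/42126 = -1223478/11072117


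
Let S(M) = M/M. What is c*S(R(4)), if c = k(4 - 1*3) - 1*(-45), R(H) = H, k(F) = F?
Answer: 46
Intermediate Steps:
S(M) = 1
c = 46 (c = (4 - 1*3) - 1*(-45) = (4 - 3) + 45 = 1 + 45 = 46)
c*S(R(4)) = 46*1 = 46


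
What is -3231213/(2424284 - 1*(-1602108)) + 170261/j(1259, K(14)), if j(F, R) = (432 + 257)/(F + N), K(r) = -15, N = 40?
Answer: 68500847920887/213398776 ≈ 3.2100e+5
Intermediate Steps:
j(F, R) = 689/(40 + F) (j(F, R) = (432 + 257)/(F + 40) = 689/(40 + F))
-3231213/(2424284 - 1*(-1602108)) + 170261/j(1259, K(14)) = -3231213/(2424284 - 1*(-1602108)) + 170261/((689/(40 + 1259))) = -3231213/(2424284 + 1602108) + 170261/((689/1299)) = -3231213/4026392 + 170261/((689*(1/1299))) = -3231213*1/4026392 + 170261/(689/1299) = -3231213/4026392 + 170261*(1299/689) = -3231213/4026392 + 17013003/53 = 68500847920887/213398776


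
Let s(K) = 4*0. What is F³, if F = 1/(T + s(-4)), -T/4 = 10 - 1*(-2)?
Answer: -1/110592 ≈ -9.0422e-6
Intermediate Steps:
T = -48 (T = -4*(10 - 1*(-2)) = -4*(10 + 2) = -4*12 = -48)
s(K) = 0
F = -1/48 (F = 1/(-48 + 0) = 1/(-48) = -1/48 ≈ -0.020833)
F³ = (-1/48)³ = -1/110592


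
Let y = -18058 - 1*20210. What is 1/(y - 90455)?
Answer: -1/128723 ≈ -7.7686e-6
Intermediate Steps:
y = -38268 (y = -18058 - 20210 = -38268)
1/(y - 90455) = 1/(-38268 - 90455) = 1/(-128723) = -1/128723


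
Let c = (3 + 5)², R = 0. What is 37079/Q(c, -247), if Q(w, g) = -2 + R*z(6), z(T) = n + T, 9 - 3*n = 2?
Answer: -37079/2 ≈ -18540.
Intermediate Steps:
n = 7/3 (n = 3 - ⅓*2 = 3 - ⅔ = 7/3 ≈ 2.3333)
z(T) = 7/3 + T
c = 64 (c = 8² = 64)
Q(w, g) = -2 (Q(w, g) = -2 + 0*(7/3 + 6) = -2 + 0*(25/3) = -2 + 0 = -2)
37079/Q(c, -247) = 37079/(-2) = 37079*(-½) = -37079/2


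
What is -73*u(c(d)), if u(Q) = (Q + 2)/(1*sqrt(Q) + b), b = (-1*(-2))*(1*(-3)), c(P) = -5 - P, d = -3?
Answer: 0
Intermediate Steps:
b = -6 (b = 2*(-3) = -6)
u(Q) = (2 + Q)/(-6 + sqrt(Q)) (u(Q) = (Q + 2)/(1*sqrt(Q) - 6) = (2 + Q)/(sqrt(Q) - 6) = (2 + Q)/(-6 + sqrt(Q)))
-73*u(c(d)) = -73*(2 + (-5 - 1*(-3)))/(-6 + sqrt(-5 - 1*(-3))) = -73*(2 + (-5 + 3))/(-6 + sqrt(-5 + 3)) = -73*(2 - 2)/(-6 + sqrt(-2)) = -73*0/(-6 + I*sqrt(2)) = -73*0 = 0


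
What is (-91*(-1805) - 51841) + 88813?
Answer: 201227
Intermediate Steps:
(-91*(-1805) - 51841) + 88813 = (164255 - 51841) + 88813 = 112414 + 88813 = 201227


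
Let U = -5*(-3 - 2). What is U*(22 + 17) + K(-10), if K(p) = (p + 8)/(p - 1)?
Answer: 10727/11 ≈ 975.18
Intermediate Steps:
K(p) = (8 + p)/(-1 + p)
U = 25 (U = -5*(-5) = 25)
U*(22 + 17) + K(-10) = 25*(22 + 17) + (8 - 10)/(-1 - 10) = 25*39 - 2/(-11) = 975 - 1/11*(-2) = 975 + 2/11 = 10727/11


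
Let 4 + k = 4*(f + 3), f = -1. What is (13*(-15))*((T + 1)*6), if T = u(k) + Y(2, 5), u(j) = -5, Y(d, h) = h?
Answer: -1170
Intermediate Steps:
k = 4 (k = -4 + 4*(-1 + 3) = -4 + 4*2 = -4 + 8 = 4)
T = 0 (T = -5 + 5 = 0)
(13*(-15))*((T + 1)*6) = (13*(-15))*((0 + 1)*6) = -195*6 = -1170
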